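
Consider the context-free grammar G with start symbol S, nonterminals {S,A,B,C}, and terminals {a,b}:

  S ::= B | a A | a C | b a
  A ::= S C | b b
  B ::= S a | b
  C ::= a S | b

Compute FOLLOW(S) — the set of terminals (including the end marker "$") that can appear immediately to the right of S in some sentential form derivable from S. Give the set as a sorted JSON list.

FIRST sets, iterate to fixpoint:
iter 1:
  A via A→b b: +{b}
  B via B→b: +{b}
  C via C→a S: +{a}
  C via C→b: +{b}
  S via S→B: +{b}
  S via S→a A: +{a}
  FIRST[S]={a,b}  FIRST[A]={b}  FIRST[B]={b}  FIRST[C]={a,b}
iter 2:
  A via A→S C: +{a}
  B via B→S a: +{a}
  FIRST[S]={a,b}  FIRST[A]={a,b}  FIRST[B]={a,b}  FIRST[C]={a,b}
iter 3: done
  FIRST[S]={a,b}  FIRST[A]={a,b}  FIRST[B]={a,b}  FIRST[C]={a,b}

FOLLOW iteration:
FOLLOW(S) := {$}
pass 1:
  A→S C: FOLLOW(S) ⊇ FIRST(C) = {a,b}; new: +{a,b}
  S→B: FOLLOW(B) ⊇ FOLLOW(S) ⊇ {$,a,b}; new: +{$,a,b}
  S→a A: FOLLOW(A) ⊇ FOLLOW(S) ⊇ {$,a,b}; new: +{$,a,b}
  S→a C: FOLLOW(C) ⊇ FOLLOW(S) ⊇ {$,a,b}; new: +{$,a,b}
  FOLLOW[S]={$,a,b}  FOLLOW[A]={$,a,b}  FOLLOW[B]={$,a,b}  FOLLOW[C]={$,a,b}
pass 2: (no change)
  FOLLOW[S]={$,a,b}  FOLLOW[A]={$,a,b}  FOLLOW[B]={$,a,b}  FOLLOW[C]={$,a,b}

FOLLOW(S) = ["$", "a", "b"]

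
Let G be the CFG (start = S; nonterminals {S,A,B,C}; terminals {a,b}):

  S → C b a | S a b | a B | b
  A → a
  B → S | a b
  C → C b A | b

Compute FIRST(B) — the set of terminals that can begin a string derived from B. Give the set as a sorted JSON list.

Compute FIRST by fixpoint:
round 1:
  A via A→a: +{a}
  B via B→a b: +{a}
  C via C→b: +{b}
  S via S→C b a: +{b}
  S via S→a B: +{a}
  S: {a,b}  A: {a}  B: {a}  C: {b}
round 2:
  B via B→S: +{b}
  S: {a,b}  A: {a}  B: {a,b}  C: {b}
round 3: (no change)
  S: {a,b}  A: {a}  B: {a,b}  C: {b}

FIRST(B) = ["a", "b"]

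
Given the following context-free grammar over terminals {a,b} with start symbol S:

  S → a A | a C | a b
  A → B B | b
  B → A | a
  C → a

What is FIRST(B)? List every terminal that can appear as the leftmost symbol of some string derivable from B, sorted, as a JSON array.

FIRST sets, iterate to fixpoint:
round 1:
  A via A→b: +{b}
  B via B→A: +{b}
  B via B→a: +{a}
  C via C→a: +{a}
  S via S→a A: +{a}
  FIRST[S]={a}  FIRST[A]={b}  FIRST[B]={a,b}  FIRST[C]={a}
round 2:
  A via A→B B: +{a}
  FIRST[S]={a}  FIRST[A]={a,b}  FIRST[B]={a,b}  FIRST[C]={a}
round 3: (stable)
  FIRST[S]={a}  FIRST[A]={a,b}  FIRST[B]={a,b}  FIRST[C]={a}

FIRST(B) = ["a", "b"]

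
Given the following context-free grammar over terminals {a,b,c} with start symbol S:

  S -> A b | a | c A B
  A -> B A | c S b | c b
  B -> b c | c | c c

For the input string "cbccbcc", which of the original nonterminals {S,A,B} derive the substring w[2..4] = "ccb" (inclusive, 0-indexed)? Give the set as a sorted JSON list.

Convert to CNF:
  S -> A T1 | T0 X3 | a
  A -> B A | T0 T1 | T0 X2
  B -> T0 T0 | T1 T0 | c
  T0 -> c
  T1 -> b
  X2 -> S T1
  X3 -> A B

CYK table (by increasing span), restricted to cells inside w[2..4]:
  [2..2]={B,T0}  "c"  orig:{B}
  [3..3]={B,T0}  "c"  orig:{B}
  [4..4]={T1}  "b"  orig:{}
  [2..3]={B}  "cc"
  [3..4]={A}  "cb"
  [2..4]={A}  "ccb"

Original NTs in T[2,4] deriving "ccb": ["A"]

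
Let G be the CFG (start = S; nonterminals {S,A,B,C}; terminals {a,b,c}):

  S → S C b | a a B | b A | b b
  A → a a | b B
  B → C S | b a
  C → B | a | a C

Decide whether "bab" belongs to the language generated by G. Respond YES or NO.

Convert to CNF:
  S -> S X2 | T0 X3 | T1 A | T1 T1
  A -> T0 T0 | T1 B
  B -> C S | T1 T0
  C -> C S | T0 C | T1 T0 | a
  T0 -> a
  T1 -> b
  X2 -> C T1
  X3 -> T0 B

Fill CYK table bottom-up:
  T[0,0] 'b' = {T1}  orig:{}
  T[1,1] 'a' = {C,T0}  orig:{C}
  T[2,2] 'b' = {T1}  orig:{}
  T[0,1] 'ba' = {B,C}
  T[1,2] 'ab' = {X2}  orig:{}
  T[0,2] 'bab' = {X2}  orig:{}

S ∉ T[0,2] ⇒ NO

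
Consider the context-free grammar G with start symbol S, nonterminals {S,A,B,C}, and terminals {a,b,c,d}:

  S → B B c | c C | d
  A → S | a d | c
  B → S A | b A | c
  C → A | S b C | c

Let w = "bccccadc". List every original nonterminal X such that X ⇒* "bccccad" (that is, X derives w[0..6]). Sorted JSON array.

CNF form of G:
  S -> B X7 | T0 C | d
  A -> B X4 | T0 C | T1 T2 | c | d
  B -> S A | T3 A | c
  C -> B X5 | S X6 | T0 C | T1 T2 | c | d
  T0 -> c
  T1 -> a
  T2 -> d
  T3 -> b
  X4 -> B T0
  X5 -> B T0
  X6 -> T3 C
  X7 -> B T0

CYK table (by increasing span) (cells [i..j] with 0 ≤ i ≤ j ≤ 6 only):
  T[0,0] 'b' = {T3}  orig:{}
  T[1,1] 'c' = {A,B,C,T0}  orig:{A,B,C}
  T[2,2] 'c' = {A,B,C,T0}  orig:{A,B,C}
  T[3,3] 'c' = {A,B,C,T0}  orig:{A,B,C}
  T[4,4] 'c' = {A,B,C,T0}  orig:{A,B,C}
  T[5,5] 'a' = {T1}  orig:{}
  T[6,6] 'd' = {A,C,S,T2}  orig:{A,C,S}
  T[0,1] 'bc' = {B,X6}  orig:{B}
  T[1,2] 'cc' = {A,C,S,X4,X5,X7}  orig:{A,C,S}
  T[2,3] 'cc' = {A,C,S,X4,X5,X7}  orig:{A,C,S}
  T[3,4] 'cc' = {A,C,S,X4,X5,X7}  orig:{A,C,S}
  T[4,5] 'ca' = ∅
  T[5,6] 'ad' = {A,C}
  T[0,2] 'bcc' = {B,X4,X5,X6,X7}  orig:{B}
  T[1,3] 'ccc' = {A,B,C,S}
  T[2,4] 'ccc' = {A,B,C,S}
  T[3,5] 'cca' = ∅
  T[4,6] 'cad' = {A,C,S}
  T[0,3] 'bccc' = {A,B,C,S,X4,X5,X6,X7}  orig:{A,B,C,S}
  T[1,4] 'cccc' = {A,B,C,S,X4,X5,X7}  orig:{A,B,C,S}
  T[2,5] 'ccca' = ∅
  T[3,6] 'ccad' = {A,B,C,S}
  T[0,4] 'bcccc' = {A,B,C,S,X4,X5,X6,X7}  orig:{A,B,C,S}
  T[1,5] 'cccca' = ∅
  T[2,6] 'cccad' = {A,B,C,S}
  T[0,5] 'bcccca' = ∅
  T[1,6] 'ccccad' = {A,B,C,S}
  T[0,6] 'bccccad' = {B,X6}  orig:{B}

Original NTs in T[0,6] deriving "bccccad": ["B"]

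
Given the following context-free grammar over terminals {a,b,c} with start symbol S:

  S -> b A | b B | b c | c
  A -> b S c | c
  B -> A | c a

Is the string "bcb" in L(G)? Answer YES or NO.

CNF form of G:
  S -> T0 A | T0 B | T0 T1 | c
  A -> T0 X3 | c
  B -> T0 X4 | T1 T2 | c
  T0 -> b
  T1 -> c
  T2 -> a
  X3 -> S T1
  X4 -> S T1

Fill CYK table bottom-up:
  [0..0]={T0}  "b"  orig:{}
  [1..1]={A,B,S,T1}  "c"  orig:{A,B,S}
  [2..2]={T0}  "b"  orig:{}
  [0..1]={S}  "bc"
  [1..2]=∅  "cb"
  [0..2]=∅  "bcb"

S ∉ T[0,2] ⇒ NO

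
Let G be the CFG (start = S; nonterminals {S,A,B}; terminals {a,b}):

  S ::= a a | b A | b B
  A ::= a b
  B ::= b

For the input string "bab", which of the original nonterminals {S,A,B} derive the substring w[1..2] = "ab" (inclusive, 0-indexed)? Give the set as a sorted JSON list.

CNF form of G:
  S -> T0 T0 | T1 A | T1 B
  A -> T0 T1
  B -> b
  T0 -> a
  T1 -> b

Fill CYK table bottom-up — only the sub-triangle for w[1..2]:
  T[1,1] 'a' = {T0}  orig:{}
  T[2,2] 'b' = {B,T1}  orig:{B}
  T[1,2] 'ab' = {A}

Original NTs in T[1,2] deriving "ab": ["A"]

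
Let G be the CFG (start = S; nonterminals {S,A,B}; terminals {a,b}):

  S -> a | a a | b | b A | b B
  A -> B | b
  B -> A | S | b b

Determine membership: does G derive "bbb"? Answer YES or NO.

CNF form of G:
  S -> T0 T0 | T1 A | T1 B | a | b
  A -> T0 T0 | T1 A | T1 B | T1 T1 | a | b
  B -> T0 T0 | T1 A | T1 B | T1 T1 | a | b
  T0 -> a
  T1 -> b

CYK table (by increasing span):
  T[0,0] 'b' = {A,B,S,T1}  orig:{A,B,S}
  T[1,1] 'b' = {A,B,S,T1}  orig:{A,B,S}
  T[2,2] 'b' = {A,B,S,T1}  orig:{A,B,S}
  T[0,1] 'bb' = {A,B,S}
  T[1,2] 'bb' = {A,B,S}
  T[0,2] 'bbb' = {A,B,S}

S ∈ T[0,2] ⇒ YES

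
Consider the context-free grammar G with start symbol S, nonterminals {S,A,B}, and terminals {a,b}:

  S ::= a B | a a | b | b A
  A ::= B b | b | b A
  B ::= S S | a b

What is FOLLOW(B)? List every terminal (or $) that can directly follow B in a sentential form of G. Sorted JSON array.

FIRST iteration:
round 1:
  A via A→b: +{b}
  B via B→a b: +{a}
  S via S→a B: +{a}
  S via S→b: +{b}
  S: {a,b}  A: {b}  B: {a}
round 2:
  A via A→B b: +{a}
  B via B→S S: +{b}
  S: {a,b}  A: {a,b}  B: {a,b}
round 3: (stable)
  S: {a,b}  A: {a,b}  B: {a,b}

FOLLOW iteration:
initialize: $ ∈ FOLLOW(S)
[1]
  A→B b: FOLLOW(B) ⊇ FIRST(b) = {b}; new: +{b}
  B→S S: FOLLOW(S) ⊇ FIRST(S) = {a,b}; new: +{a,b}
  S→a B: FOLLOW(B) ⊇ FOLLOW(S) ⊇ {$,a,b}; new: +{$,a}
  S→b A: FOLLOW(A) ⊇ FOLLOW(S) ⊇ {$,a,b}; new: +{$,a,b}
  FOLLOW(S)={$,a,b}  FOLLOW(A)={$,a,b}  FOLLOW(B)={$,a,b}
[2] done
  FOLLOW(S)={$,a,b}  FOLLOW(A)={$,a,b}  FOLLOW(B)={$,a,b}

FOLLOW(B) = ["$", "a", "b"]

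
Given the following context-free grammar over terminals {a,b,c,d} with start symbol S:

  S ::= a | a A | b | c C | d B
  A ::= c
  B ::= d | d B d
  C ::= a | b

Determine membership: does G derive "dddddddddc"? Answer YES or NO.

Convert to CNF:
  S -> T0 B | T1 A | T2 C | a | b
  A -> c
  B -> T0 X3 | d
  C -> a | b
  T0 -> d
  T1 -> a
  T2 -> c
  X3 -> B T0

CYK table (by increasing span):
  [0..0]={B,T0}  "d"  orig:{B}
  [1..1]={B,T0}  "d"  orig:{B}
  [2..2]={B,T0}  "d"  orig:{B}
  [3..3]={B,T0}  "d"  orig:{B}
  [4..4]={B,T0}  "d"  orig:{B}
  [5..5]={B,T0}  "d"  orig:{B}
  [6..6]={B,T0}  "d"  orig:{B}
  [7..7]={B,T0}  "d"  orig:{B}
  [8..8]={B,T0}  "d"  orig:{B}
  [9..9]={A,T2}  "c"  orig:{A}
  [0..1]={S,X3}  "dd"  orig:{S}
  [1..2]={S,X3}  "dd"  orig:{S}
  [2..3]={S,X3}  "dd"  orig:{S}
  [3..4]={S,X3}  "dd"  orig:{S}
  [4..5]={S,X3}  "dd"  orig:{S}
  [5..6]={S,X3}  "dd"  orig:{S}
  [6..7]={S,X3}  "dd"  orig:{S}
  [7..8]={S,X3}  "dd"  orig:{S}
  [8..9]=∅  "dc"
  [0..2]={B}  "ddd"
  [1..3]={B}  "ddd"
  [2..4]={B}  "ddd"
  [3..5]={B}  "ddd"
  [4..6]={B}  "ddd"
  [5..7]={B}  "ddd"
  [6..8]={B}  "ddd"
  [7..9]=∅  "ddc"
  [0..3]={S,X3}  "dddd"  orig:{S}
  [1..4]={S,X3}  "dddd"  orig:{S}
  [2..5]={S,X3}  "dddd"  orig:{S}
  [3..6]={S,X3}  "dddd"  orig:{S}
  [4..7]={S,X3}  "dddd"  orig:{S}
  [5..8]={S,X3}  "dddd"  orig:{S}
  [6..9]=∅  "dddc"
  [0..4]={B}  "ddddd"
  [1..5]={B}  "ddddd"
  [2..6]={B}  "ddddd"
  [3..7]={B}  "ddddd"
  [4..8]={B}  "ddddd"
  [5..9]=∅  "ddddc"
  [0..5]={S,X3}  "dddddd"  orig:{S}
  [1..6]={S,X3}  "dddddd"  orig:{S}
  [2..7]={S,X3}  "dddddd"  orig:{S}
  [3..8]={S,X3}  "dddddd"  orig:{S}
  [4..9]=∅  "dddddc"
  [0..6]={B}  "ddddddd"
  [1..7]={B}  "ddddddd"
  [2..8]={B}  "ddddddd"
  [3..9]=∅  "ddddddc"
  [0..7]={S,X3}  "dddddddd"  orig:{S}
  [1..8]={S,X3}  "dddddddd"  orig:{S}
  [2..9]=∅  "dddddddc"
  [0..8]={B}  "ddddddddd"
  [1..9]=∅  "ddddddddc"
  [0..9]=∅  "dddddddddc"

S ∉ T[0,9] ⇒ NO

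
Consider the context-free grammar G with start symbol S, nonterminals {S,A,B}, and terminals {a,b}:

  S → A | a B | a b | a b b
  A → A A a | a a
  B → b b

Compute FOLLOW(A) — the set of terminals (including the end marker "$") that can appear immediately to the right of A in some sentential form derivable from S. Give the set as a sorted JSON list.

Compute FIRST by fixpoint:
pass 1:
  A via A→a a: +{a}
  B via B→b b: +{b}
  S via S→A: +{a}
  S: {a}  A: {a}  B: {b}
pass 2: (stable)
  S: {a}  A: {a}  B: {b}

FOLLOW iteration:
FOLLOW(S) := {$}
iter 1:
  A→A A a: FOLLOW(A) ⊇ FIRST(A) = {a}; new: +{a}
  S→A: FOLLOW(A) ⊇ FOLLOW(S) ⊇ {$}; new: +{$}
  S→a B: FOLLOW(B) ⊇ FOLLOW(S) ⊇ {$}; new: +{$}
  FOLLOW(S)={$}  FOLLOW(A)={$,a}  FOLLOW(B)={$}
iter 2: — fixpoint
  FOLLOW(S)={$}  FOLLOW(A)={$,a}  FOLLOW(B)={$}

FOLLOW(A) = ["$", "a"]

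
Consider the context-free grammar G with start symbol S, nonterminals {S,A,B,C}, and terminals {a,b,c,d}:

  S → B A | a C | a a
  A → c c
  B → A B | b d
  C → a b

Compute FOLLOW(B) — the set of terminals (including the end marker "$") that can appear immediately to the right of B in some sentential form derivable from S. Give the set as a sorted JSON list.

FIRST iteration:
pass 1:
  A via A→c c: +{c}
  B via B→A B: +{c}
  B via B→b d: +{b}
  C via C→a b: +{a}
  S via S→B A: +{b,c}
  S via S→a C: +{a}
  FIRST(S)={a,b,c}  FIRST(A)={c}  FIRST(B)={b,c}  FIRST(C)={a}
pass 2: (no change)
  FIRST(S)={a,b,c}  FIRST(A)={c}  FIRST(B)={b,c}  FIRST(C)={a}

Compute FOLLOW by fixpoint:
initialize: $ ∈ FOLLOW(S)
pass 1:
  B→A B: FOLLOW(A) ⊇ FIRST(B) = {b,c}; new: +{b,c}
  S→B A: FOLLOW(B) ⊇ FIRST(A) = {c}; new: +{c}
  S→B A: FOLLOW(A) ⊇ FOLLOW(S) ⊇ {$}; new: +{$}
  S→a C: FOLLOW(C) ⊇ FOLLOW(S) ⊇ {$}; new: +{$}
  FOLLOW(S)={$}  FOLLOW(A)={$,b,c}  FOLLOW(B)={c}  FOLLOW(C)={$}
pass 2: done
  FOLLOW(S)={$}  FOLLOW(A)={$,b,c}  FOLLOW(B)={c}  FOLLOW(C)={$}

FOLLOW(B) = ["c"]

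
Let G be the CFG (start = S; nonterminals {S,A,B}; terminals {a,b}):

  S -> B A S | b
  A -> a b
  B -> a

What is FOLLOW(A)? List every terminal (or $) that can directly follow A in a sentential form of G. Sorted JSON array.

Compute FIRST by fixpoint:
iter 1:
  A via A→a b: +{a}
  B via B→a: +{a}
  S via S→B A S: +{a}
  S via S→b: +{b}
  S: {a,b}  A: {a}  B: {a}
iter 2: (stable)
  S: {a,b}  A: {a}  B: {a}

FOLLOW sets:
FOLLOW(S) := {$}
[1]
  S→B A S: FOLLOW(B) ⊇ FIRST(A) = {a}; new: +{a}
  S→B A S: FOLLOW(A) ⊇ FIRST(S) = {a,b}; new: +{a,b}
  FOLLOW(S)={$}  FOLLOW(A)={a,b}  FOLLOW(B)={a}
[2] (stable)
  FOLLOW(S)={$}  FOLLOW(A)={a,b}  FOLLOW(B)={a}

FOLLOW(A) = ["a", "b"]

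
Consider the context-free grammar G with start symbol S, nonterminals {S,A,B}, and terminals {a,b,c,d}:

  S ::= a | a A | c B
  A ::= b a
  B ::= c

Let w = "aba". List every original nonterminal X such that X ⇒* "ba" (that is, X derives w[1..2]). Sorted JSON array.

CNF form of G:
  S -> T1 A | T2 B | a
  A -> T0 T1
  B -> c
  T0 -> b
  T1 -> a
  T2 -> c

CYK fill (cells [i..j] with 1 ≤ i ≤ j ≤ 2 only):
  cell(1,1) b: {T0}  orig:{}
  cell(2,2) a: {S,T1}  orig:{S}
  cell(1,2) ba: {A}

Original NTs in T[1,2] deriving "ba": ["A"]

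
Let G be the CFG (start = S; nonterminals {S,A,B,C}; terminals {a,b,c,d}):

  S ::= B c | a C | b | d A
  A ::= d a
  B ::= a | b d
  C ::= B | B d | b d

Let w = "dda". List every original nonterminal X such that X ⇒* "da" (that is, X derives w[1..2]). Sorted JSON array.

CNF form of G:
  S -> B T3 | T0 A | T1 C | b
  A -> T0 T1
  B -> T2 T0 | a
  C -> B T0 | T2 T0 | a
  T0 -> d
  T1 -> a
  T2 -> b
  T3 -> c

CYK fill (cells [i..j] with 1 ≤ i ≤ j ≤ 2 only):
  T[1,1] 'd' = {T0}  orig:{}
  T[2,2] 'a' = {B,C,T1}  orig:{B,C}
  T[1,2] 'da' = {A}

Original NTs in T[1,2] deriving "da": ["A"]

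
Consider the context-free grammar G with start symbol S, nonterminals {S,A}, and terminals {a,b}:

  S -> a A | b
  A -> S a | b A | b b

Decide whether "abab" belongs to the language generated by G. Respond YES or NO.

Convert to CNF:
  S -> T0 A | b
  A -> S T0 | T1 A | T1 T1
  T0 -> a
  T1 -> b

CYK fill:
  cell(0,0) a: {T0}  orig:{}
  cell(1,1) b: {S,T1}  orig:{S}
  cell(2,2) a: {T0}  orig:{}
  cell(3,3) b: {S,T1}  orig:{S}
  cell(0,1) ab: ∅
  cell(1,2) ba: {A}
  cell(2,3) ab: ∅
  cell(0,2) aba: {S}
  cell(1,3) bab: ∅
  cell(0,3) abab: ∅

S ∉ T[0,3] ⇒ NO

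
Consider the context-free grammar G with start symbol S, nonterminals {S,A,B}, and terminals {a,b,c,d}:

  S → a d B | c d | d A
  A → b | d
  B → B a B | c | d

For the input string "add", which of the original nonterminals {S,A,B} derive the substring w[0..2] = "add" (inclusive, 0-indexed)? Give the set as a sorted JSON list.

Convert to CNF:
  S -> T0 X4 | T1 A | T2 T1
  A -> b | d
  B -> B X3 | c | d
  T0 -> a
  T1 -> d
  T2 -> c
  X3 -> T0 B
  X4 -> T1 B

CYK table (by increasing span) — only the sub-triangle for w[0..2]:
  cell(0,0) a: {T0}  orig:{}
  cell(1,1) d: {A,B,T1}  orig:{A,B}
  cell(2,2) d: {A,B,T1}  orig:{A,B}
  cell(0,1) ad: {X3}  orig:{}
  cell(1,2) dd: {S,X4}  orig:{S}
  cell(0,2) add: {S}

Original NTs in T[0,2] deriving "add": ["S"]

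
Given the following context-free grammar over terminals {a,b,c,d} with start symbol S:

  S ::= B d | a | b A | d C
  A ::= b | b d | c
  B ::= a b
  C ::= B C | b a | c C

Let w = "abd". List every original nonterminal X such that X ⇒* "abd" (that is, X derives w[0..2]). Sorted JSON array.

CNF form of G:
  S -> B T1 | T0 A | T1 C | a
  A -> T0 T1 | b | c
  B -> T2 T0
  C -> B C | T0 T2 | T3 C
  T0 -> b
  T1 -> d
  T2 -> a
  T3 -> c

CYK fill — only the sub-triangle for w[0..2]:
  cell(0,0) a: {S,T2}  orig:{S}
  cell(1,1) b: {A,T0}  orig:{A}
  cell(2,2) d: {T1}  orig:{}
  cell(0,1) ab: {B}
  cell(1,2) bd: {A}
  cell(0,2) abd: {S}

Original NTs in T[0,2] deriving "abd": ["S"]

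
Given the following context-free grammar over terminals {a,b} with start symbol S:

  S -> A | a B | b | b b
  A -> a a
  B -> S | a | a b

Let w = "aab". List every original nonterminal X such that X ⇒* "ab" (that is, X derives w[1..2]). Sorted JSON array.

Convert to CNF:
  S -> T0 B | T0 T0 | T1 T1 | b
  A -> T0 T0
  B -> T0 B | T0 T0 | T0 T1 | T1 T1 | a | b
  T0 -> a
  T1 -> b

CYK fill — only the sub-triangle for w[1..2]:
  T[1,1] 'a' = {B,T0}  orig:{B}
  T[2,2] 'b' = {B,S,T1}  orig:{B,S}
  T[1,2] 'ab' = {B,S}

Original NTs in T[1,2] deriving "ab": ["B", "S"]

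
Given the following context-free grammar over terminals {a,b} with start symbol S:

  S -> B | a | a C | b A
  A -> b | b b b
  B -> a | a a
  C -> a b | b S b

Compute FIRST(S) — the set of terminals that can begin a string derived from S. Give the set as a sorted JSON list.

Compute FIRST by fixpoint:
iter 1:
  A via A→b: +{b}
  B via B→a: +{a}
  C via C→a b: +{a}
  C via C→b S b: +{b}
  S via S→B: +{a}
  S via S→b A: +{b}
  FIRST(S)={a,b}  FIRST(A)={b}  FIRST(B)={a}  FIRST(C)={a,b}
iter 2: — fixpoint
  FIRST(S)={a,b}  FIRST(A)={b}  FIRST(B)={a}  FIRST(C)={a,b}

FIRST(S) = ["a", "b"]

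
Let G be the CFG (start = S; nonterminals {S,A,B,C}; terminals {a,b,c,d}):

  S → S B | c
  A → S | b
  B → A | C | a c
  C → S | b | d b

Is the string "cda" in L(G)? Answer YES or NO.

Convert to CNF:
  S -> S B | c
  A -> S B | b | c
  B -> S B | T0 T1 | T2 T3 | b | c
  C -> S B | T2 T3 | b | c
  T0 -> a
  T1 -> c
  T2 -> d
  T3 -> b

Fill CYK table bottom-up:
  cell(0,0) c: {A,B,C,S,T1}  orig:{A,B,C,S}
  cell(1,1) d: {T2}  orig:{}
  cell(2,2) a: {T0}  orig:{}
  cell(0,1) cd: ∅
  cell(1,2) da: ∅
  cell(0,2) cda: ∅

S ∉ T[0,2] ⇒ NO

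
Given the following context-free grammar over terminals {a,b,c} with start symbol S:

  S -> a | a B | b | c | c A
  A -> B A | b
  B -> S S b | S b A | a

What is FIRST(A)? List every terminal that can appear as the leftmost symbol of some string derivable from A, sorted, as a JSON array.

Compute FIRST by fixpoint:
round 1:
  A via A→b: +{b}
  B via B→a: +{a}
  S via S→a: +{a}
  S via S→b: +{b}
  S via S→c: +{c}
  FIRST(S)={a,b,c}  FIRST(A)={b}  FIRST(B)={a}
round 2:
  A via A→B A: +{a}
  B via B→S S b: +{b,c}
  FIRST(S)={a,b,c}  FIRST(A)={a,b}  FIRST(B)={a,b,c}
round 3:
  A via A→B A: +{c}
  FIRST(S)={a,b,c}  FIRST(A)={a,b,c}  FIRST(B)={a,b,c}
round 4: (no change)
  FIRST(S)={a,b,c}  FIRST(A)={a,b,c}  FIRST(B)={a,b,c}

FIRST(A) = ["a", "b", "c"]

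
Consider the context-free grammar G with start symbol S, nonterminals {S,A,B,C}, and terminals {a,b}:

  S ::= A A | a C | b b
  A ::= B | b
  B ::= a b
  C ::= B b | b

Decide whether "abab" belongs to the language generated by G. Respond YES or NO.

Convert to CNF:
  S -> A A | T0 C | T1 T1
  A -> T0 T1 | b
  B -> T0 T1
  C -> B T1 | b
  T0 -> a
  T1 -> b

Fill CYK table bottom-up:
  cell(0,0) a: {T0}  orig:{}
  cell(1,1) b: {A,C,T1}  orig:{A,C}
  cell(2,2) a: {T0}  orig:{}
  cell(3,3) b: {A,C,T1}  orig:{A,C}
  cell(0,1) ab: {A,B,S}
  cell(1,2) ba: ∅
  cell(2,3) ab: {A,B,S}
  cell(0,2) aba: ∅
  cell(1,3) bab: {S}
  cell(0,3) abab: {S}

S ∈ T[0,3] ⇒ YES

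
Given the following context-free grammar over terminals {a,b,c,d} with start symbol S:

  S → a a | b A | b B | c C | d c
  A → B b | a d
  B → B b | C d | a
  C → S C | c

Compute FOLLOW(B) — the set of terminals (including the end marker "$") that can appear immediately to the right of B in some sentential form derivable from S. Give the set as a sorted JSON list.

FIRST sets, iterate to fixpoint:
pass 1:
  A via A→a d: +{a}
  B via B→a: +{a}
  C via C→c: +{c}
  S via S→a a: +{a}
  S via S→b A: +{b}
  S via S→c C: +{c}
  S via S→d c: +{d}
  FIRST(S)={a,b,c,d}  FIRST(A)={a}  FIRST(B)={a}  FIRST(C)={c}
pass 2:
  B via B→C d: +{c}
  C via C→S C: +{a,b,d}
  FIRST(S)={a,b,c,d}  FIRST(A)={a}  FIRST(B)={a,c}  FIRST(C)={a,b,c,d}
pass 3:
  A via A→B b: +{c}
  B via B→C d: +{b,d}
  FIRST(S)={a,b,c,d}  FIRST(A)={a,c}  FIRST(B)={a,b,c,d}  FIRST(C)={a,b,c,d}
pass 4:
  A via A→B b: +{b,d}
  FIRST(S)={a,b,c,d}  FIRST(A)={a,b,c,d}  FIRST(B)={a,b,c,d}  FIRST(C)={a,b,c,d}
pass 5: (stable)
  FIRST(S)={a,b,c,d}  FIRST(A)={a,b,c,d}  FIRST(B)={a,b,c,d}  FIRST(C)={a,b,c,d}

Compute FOLLOW by fixpoint:
initialize: $ ∈ FOLLOW(S)
[1]
  A→B b: FOLLOW(B) ⊇ FIRST(b) = {b}; new: +{b}
  B→C d: FOLLOW(C) ⊇ FIRST(d) = {d}; new: +{d}
  C→S C: FOLLOW(S) ⊇ FIRST(C) = {a,b,c,d}; new: +{a,b,c,d}
  S→b A: FOLLOW(A) ⊇ FOLLOW(S) ⊇ {$,a,b,c,d}; new: +{$,a,b,c,d}
  S→b B: FOLLOW(B) ⊇ FOLLOW(S) ⊇ {$,a,b,c,d}; new: +{$,a,c,d}
  S→c C: FOLLOW(C) ⊇ FOLLOW(S) ⊇ {$,a,b,c,d}; new: +{$,a,b,c}
  FOLLOW[S]={$,a,b,c,d}  FOLLOW[A]={$,a,b,c,d}  FOLLOW[B]={$,a,b,c,d}  FOLLOW[C]={$,a,b,c,d}
[2] — fixpoint
  FOLLOW[S]={$,a,b,c,d}  FOLLOW[A]={$,a,b,c,d}  FOLLOW[B]={$,a,b,c,d}  FOLLOW[C]={$,a,b,c,d}

FOLLOW(B) = ["$", "a", "b", "c", "d"]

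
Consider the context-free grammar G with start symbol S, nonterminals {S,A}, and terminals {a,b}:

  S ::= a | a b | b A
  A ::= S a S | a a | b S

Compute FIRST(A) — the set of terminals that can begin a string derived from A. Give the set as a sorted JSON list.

FIRST iteration:
pass 1:
  A via A→a a: +{a}
  A via A→b S: +{b}
  S via S→a: +{a}
  S via S→b A: +{b}
  S: {a,b}  A: {a,b}
pass 2: — fixpoint
  S: {a,b}  A: {a,b}

FIRST(A) = ["a", "b"]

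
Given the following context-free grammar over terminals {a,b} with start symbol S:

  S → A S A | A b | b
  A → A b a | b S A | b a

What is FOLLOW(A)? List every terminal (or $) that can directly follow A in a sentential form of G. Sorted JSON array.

Compute FIRST by fixpoint:
iter 1:
  A via A→b S A: +{b}
  S via S→A S A: +{b}
  FIRST[S]={b}  FIRST[A]={b}
iter 2: done
  FIRST[S]={b}  FIRST[A]={b}

Compute FOLLOW by fixpoint:
initialize: $ ∈ FOLLOW(S)
iter 1:
  A→A b a: FOLLOW(A) ⊇ FIRST(b) = {b}; new: +{b}
  A→b S A: FOLLOW(S) ⊇ FIRST(A) = {b}; new: +{b}
  S→A S A: FOLLOW(A) ⊇ FOLLOW(S) ⊇ {$,b}; new: +{$}
  S: {$,b}  A: {$,b}
iter 2: done
  S: {$,b}  A: {$,b}

FOLLOW(A) = ["$", "b"]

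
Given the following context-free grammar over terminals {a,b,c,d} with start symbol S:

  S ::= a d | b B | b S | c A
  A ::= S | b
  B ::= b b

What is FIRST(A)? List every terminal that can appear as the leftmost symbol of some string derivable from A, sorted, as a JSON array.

FIRST sets, iterate to fixpoint:
round 1:
  A via A→b: +{b}
  B via B→b b: +{b}
  S via S→a d: +{a}
  S via S→b B: +{b}
  S via S→c A: +{c}
  FIRST[S]={a,b,c}  FIRST[A]={b}  FIRST[B]={b}
round 2:
  A via A→S: +{a,c}
  FIRST[S]={a,b,c}  FIRST[A]={a,b,c}  FIRST[B]={b}
round 3: (no change)
  FIRST[S]={a,b,c}  FIRST[A]={a,b,c}  FIRST[B]={b}

FIRST(A) = ["a", "b", "c"]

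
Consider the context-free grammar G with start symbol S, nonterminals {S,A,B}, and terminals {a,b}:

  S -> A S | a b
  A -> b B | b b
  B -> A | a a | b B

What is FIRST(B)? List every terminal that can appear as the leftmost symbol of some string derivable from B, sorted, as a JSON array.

Compute FIRST by fixpoint:
iter 1:
  A via A→b B: +{b}
  B via B→A: +{b}
  B via B→a a: +{a}
  S via S→A S: +{b}
  S via S→a b: +{a}
  FIRST[S]={a,b}  FIRST[A]={b}  FIRST[B]={a,b}
iter 2: (no change)
  FIRST[S]={a,b}  FIRST[A]={b}  FIRST[B]={a,b}

FIRST(B) = ["a", "b"]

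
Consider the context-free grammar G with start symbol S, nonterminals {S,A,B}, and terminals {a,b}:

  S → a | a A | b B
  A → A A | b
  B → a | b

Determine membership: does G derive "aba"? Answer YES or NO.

Convert to CNF:
  S -> T0 A | T1 B | a
  A -> A A | b
  B -> a | b
  T0 -> a
  T1 -> b

CYK fill:
  T[0,0] 'a' = {B,S,T0}  orig:{B,S}
  T[1,1] 'b' = {A,B,T1}  orig:{A,B}
  T[2,2] 'a' = {B,S,T0}  orig:{B,S}
  T[0,1] 'ab' = {S}
  T[1,2] 'ba' = {S}
  T[0,2] 'aba' = ∅

S ∉ T[0,2] ⇒ NO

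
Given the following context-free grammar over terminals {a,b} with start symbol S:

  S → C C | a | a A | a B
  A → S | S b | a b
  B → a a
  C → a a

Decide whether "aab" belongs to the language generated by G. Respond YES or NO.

Convert to CNF:
  S -> C C | T1 A | T1 B | a
  A -> C C | S T0 | T1 A | T1 B | T1 T0 | a
  B -> T1 T1
  C -> T1 T1
  T0 -> b
  T1 -> a

Fill CYK table bottom-up:
  [0..0]={A,S,T1}  "a"  orig:{A,S}
  [1..1]={A,S,T1}  "a"  orig:{A,S}
  [2..2]={T0}  "b"  orig:{}
  [0..1]={A,B,C,S}  "aa"
  [1..2]={A}  "ab"
  [0..2]={A,S}  "aab"

S ∈ T[0,2] ⇒ YES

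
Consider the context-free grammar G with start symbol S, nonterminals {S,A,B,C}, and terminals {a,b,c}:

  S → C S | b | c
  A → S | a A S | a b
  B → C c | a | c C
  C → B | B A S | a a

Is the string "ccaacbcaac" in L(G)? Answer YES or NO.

Convert to CNF:
  S -> C S | b | c
  A -> C S | T0 T1 | T0 X3 | b | c
  B -> C T2 | T2 C | a
  C -> B X4 | C T2 | T0 T0 | T2 C | a
  T0 -> a
  T1 -> b
  T2 -> c
  X3 -> A S
  X4 -> A S

Fill CYK table bottom-up:
  [0..0]={A,S,T2}  "c"  orig:{A,S}
  [1..1]={A,S,T2}  "c"  orig:{A,S}
  [2..2]={B,C,T0}  "a"  orig:{B,C}
  [3..3]={B,C,T0}  "a"  orig:{B,C}
  [4..4]={A,S,T2}  "c"  orig:{A,S}
  [5..5]={A,S,T1}  "b"  orig:{A,S}
  [6..6]={A,S,T2}  "c"  orig:{A,S}
  [7..7]={B,C,T0}  "a"  orig:{B,C}
  [8..8]={B,C,T0}  "a"  orig:{B,C}
  [9..9]={A,S,T2}  "c"  orig:{A,S}
  [0..1]={X3,X4}  "cc"  orig:{}
  [1..2]={B,C}  "ca"
  [2..3]={C}  "aa"
  [3..4]={A,B,C,S}  "ac"
  [4..5]={X3,X4}  "cb"  orig:{}
  [5..6]={X3,X4}  "bc"  orig:{}
  [6..7]={B,C}  "ca"
  [7..8]={C}  "aa"
  [8..9]={A,B,C,S}  "ac"
  [0..2]={B,C}  "cca"
  [1..3]={B,C}  "caa"
  [2..4]={A,B,C,S}  "aac"
  [3..5]={A,C,S,X3,X4}  "acb"  orig:{A,C,S}
  [4..6]=∅  "cbc"
  [5..7]=∅  "bca"
  [6..8]={B,C}  "caa"
  [7..9]={A,B,C,S}  "aac"
  [0..3]={B,C}  "ccaa"
  [1..4]={A,B,C,S,X3,X4}  "caac"  orig:{A,B,C,S}
  [2..5]={A,C,S,X3,X4}  "aacb"  orig:{A,C,S}
  [3..6]={A,B,C,S,X3,X4}  "acbc"  orig:{A,B,C,S}
  [4..7]=∅  "cbca"
  [5..8]=∅  "bcaa"
  [6..9]={A,B,C,S,X3,X4}  "caac"  orig:{A,B,C,S}
  [0..4]={A,B,C,S,X3,X4}  "ccaac"  orig:{A,B,C,S}
  [1..5]={A,B,C,S,X3,X4}  "caacb"  orig:{A,B,C,S}
  [2..6]={A,B,C,S,X3,X4}  "aacbc"  orig:{A,B,C,S}
  [3..7]=∅  "acbca"
  [4..8]=∅  "cbcaa"
  [5..9]={X3,X4}  "bcaac"  orig:{}
  [0..5]={A,B,C,S,X3,X4}  "ccaacb"  orig:{A,B,C,S}
  [1..6]={A,B,C,S,X3,X4}  "caacbc"  orig:{A,B,C,S}
  [2..7]=∅  "aacbca"
  [3..8]=∅  "acbcaa"
  [4..9]=∅  "cbcaac"
  [0..6]={A,B,C,S,X3,X4}  "ccaacbc"  orig:{A,B,C,S}
  [1..7]=∅  "caacbca"
  [2..8]=∅  "aacbcaa"
  [3..9]={A,C,S,X3,X4}  "acbcaac"  orig:{A,C,S}
  [0..7]=∅  "ccaacbca"
  [1..8]=∅  "caacbcaa"
  [2..9]={A,C,S,X3,X4}  "aacbcaac"  orig:{A,C,S}
  [0..8]=∅  "ccaacbcaa"
  [1..9]={A,B,C,S,X3,X4}  "caacbcaac"  orig:{A,B,C,S}
  [0..9]={A,B,C,S,X3,X4}  "ccaacbcaac"  orig:{A,B,C,S}

S ∈ T[0,9] ⇒ YES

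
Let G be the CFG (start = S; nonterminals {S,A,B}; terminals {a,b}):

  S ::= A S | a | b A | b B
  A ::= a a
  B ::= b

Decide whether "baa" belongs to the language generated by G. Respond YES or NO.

CNF form of G:
  S -> A S | T1 A | T1 B | a
  A -> T0 T0
  B -> b
  T0 -> a
  T1 -> b

CYK fill:
  cell(0,0) b: {B,T1}  orig:{B}
  cell(1,1) a: {S,T0}  orig:{S}
  cell(2,2) a: {S,T0}  orig:{S}
  cell(0,1) ba: ∅
  cell(1,2) aa: {A}
  cell(0,2) baa: {S}

S ∈ T[0,2] ⇒ YES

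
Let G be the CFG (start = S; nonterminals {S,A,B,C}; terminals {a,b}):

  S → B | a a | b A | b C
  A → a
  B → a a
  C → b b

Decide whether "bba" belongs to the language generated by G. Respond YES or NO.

CNF form of G:
  S -> T0 T0 | T1 A | T1 C
  A -> a
  B -> T0 T0
  C -> T1 T1
  T0 -> a
  T1 -> b

CYK table (by increasing span):
  cell(0,0) b: {T1}  orig:{}
  cell(1,1) b: {T1}  orig:{}
  cell(2,2) a: {A,T0}  orig:{A}
  cell(0,1) bb: {C}
  cell(1,2) ba: {S}
  cell(0,2) bba: ∅

S ∉ T[0,2] ⇒ NO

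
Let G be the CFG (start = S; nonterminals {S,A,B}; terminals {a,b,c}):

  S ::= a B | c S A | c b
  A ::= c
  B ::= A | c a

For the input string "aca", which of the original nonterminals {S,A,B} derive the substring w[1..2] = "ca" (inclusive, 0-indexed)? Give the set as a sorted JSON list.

Convert to CNF:
  S -> T0 T2 | T0 X3 | T1 B
  A -> c
  B -> T0 T1 | c
  T0 -> c
  T1 -> a
  T2 -> b
  X3 -> S A

CYK fill — only the sub-triangle for w[1..2]:
  [1..1]={A,B,T0}  "c"  orig:{A,B}
  [2..2]={T1}  "a"  orig:{}
  [1..2]={B}  "ca"

Original NTs in T[1,2] deriving "ca": ["B"]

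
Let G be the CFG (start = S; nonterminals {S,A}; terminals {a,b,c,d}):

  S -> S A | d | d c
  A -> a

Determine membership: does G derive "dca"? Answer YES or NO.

CNF form of G:
  S -> S A | T0 T1 | d
  A -> a
  T0 -> d
  T1 -> c

Fill CYK table bottom-up:
  cell(0,0) d: {S,T0}  orig:{S}
  cell(1,1) c: {T1}  orig:{}
  cell(2,2) a: {A}
  cell(0,1) dc: {S}
  cell(1,2) ca: ∅
  cell(0,2) dca: {S}

S ∈ T[0,2] ⇒ YES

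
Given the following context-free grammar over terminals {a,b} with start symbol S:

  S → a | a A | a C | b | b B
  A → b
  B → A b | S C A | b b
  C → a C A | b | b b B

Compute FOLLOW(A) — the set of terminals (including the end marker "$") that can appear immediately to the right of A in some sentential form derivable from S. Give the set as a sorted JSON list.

FIRST sets, iterate to fixpoint:
[1]
  A via A→b: +{b}
  B via B→A b: +{b}
  C via C→a C A: +{a}
  C via C→b: +{b}
  S via S→a: +{a}
  S via S→b: +{b}
  FIRST[S]={a,b}  FIRST[A]={b}  FIRST[B]={b}  FIRST[C]={a,b}
[2]
  B via B→S C A: +{a}
  FIRST[S]={a,b}  FIRST[A]={b}  FIRST[B]={a,b}  FIRST[C]={a,b}
[3] (stable)
  FIRST[S]={a,b}  FIRST[A]={b}  FIRST[B]={a,b}  FIRST[C]={a,b}

FOLLOW sets:
FOLLOW(S) := {$}
pass 1:
  B→A b: FOLLOW(A) ⊇ FIRST(b) = {b}; new: +{b}
  B→S C A: FOLLOW(S) ⊇ FIRST(C) = {a,b}; new: +{a,b}
  B→S C A: FOLLOW(C) ⊇ FIRST(A) = {b}; new: +{b}
  C→b b B: FOLLOW(B) ⊇ FOLLOW(C) ⊇ {b}; new: +{b}
  S→a A: FOLLOW(A) ⊇ FOLLOW(S) ⊇ {$,a,b}; new: +{$,a}
  S→a C: FOLLOW(C) ⊇ FOLLOW(S) ⊇ {$,a,b}; new: +{$,a}
  S→b B: FOLLOW(B) ⊇ FOLLOW(S) ⊇ {$,a,b}; new: +{$,a}
  FOLLOW[S]={$,a,b}  FOLLOW[A]={$,a,b}  FOLLOW[B]={$,a,b}  FOLLOW[C]={$,a,b}
pass 2: done
  FOLLOW[S]={$,a,b}  FOLLOW[A]={$,a,b}  FOLLOW[B]={$,a,b}  FOLLOW[C]={$,a,b}

FOLLOW(A) = ["$", "a", "b"]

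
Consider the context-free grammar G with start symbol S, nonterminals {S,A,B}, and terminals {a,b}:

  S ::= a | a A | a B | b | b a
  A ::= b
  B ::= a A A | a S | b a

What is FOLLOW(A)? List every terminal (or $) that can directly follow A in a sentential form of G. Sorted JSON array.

FIRST iteration:
round 1:
  A via A→b: +{b}
  B via B→a A A: +{a}
  B via B→b a: +{b}
  S via S→a: +{a}
  S via S→b: +{b}
  FIRST[S]={a,b}  FIRST[A]={b}  FIRST[B]={a,b}
round 2: — fixpoint
  FIRST[S]={a,b}  FIRST[A]={b}  FIRST[B]={a,b}

FOLLOW iteration:
initialize: $ ∈ FOLLOW(S)
round 1:
  B→a A A: FOLLOW(A) ⊇ FIRST(A) = {b}; new: +{b}
  S→a A: FOLLOW(A) ⊇ FOLLOW(S) ⊇ {$}; new: +{$}
  S→a B: FOLLOW(B) ⊇ FOLLOW(S) ⊇ {$}; new: +{$}
  FOLLOW(S)={$}  FOLLOW(A)={$,b}  FOLLOW(B)={$}
round 2: (no change)
  FOLLOW(S)={$}  FOLLOW(A)={$,b}  FOLLOW(B)={$}

FOLLOW(A) = ["$", "b"]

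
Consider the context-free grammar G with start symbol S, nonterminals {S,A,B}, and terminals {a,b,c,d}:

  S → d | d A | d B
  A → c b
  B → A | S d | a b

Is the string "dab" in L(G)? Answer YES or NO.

Convert to CNF:
  S -> T2 A | T2 B | d
  A -> T0 T1
  B -> S T2 | T0 T1 | T3 T1
  T0 -> c
  T1 -> b
  T2 -> d
  T3 -> a

CYK fill:
  cell(0,0) d: {S,T2}  orig:{S}
  cell(1,1) a: {T3}  orig:{}
  cell(2,2) b: {T1}  orig:{}
  cell(0,1) da: ∅
  cell(1,2) ab: {B}
  cell(0,2) dab: {S}

S ∈ T[0,2] ⇒ YES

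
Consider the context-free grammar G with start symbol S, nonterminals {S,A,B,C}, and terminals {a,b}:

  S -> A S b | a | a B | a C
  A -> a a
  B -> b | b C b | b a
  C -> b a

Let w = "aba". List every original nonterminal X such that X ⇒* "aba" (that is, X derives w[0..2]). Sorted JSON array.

CNF form of G:
  S -> A X3 | T0 B | T0 C | a
  A -> T0 T0
  B -> T1 T0 | T1 X2 | b
  C -> T1 T0
  T0 -> a
  T1 -> b
  X2 -> C T1
  X3 -> S T1

Fill CYK table bottom-up (cells [i..j] with 0 ≤ i ≤ j ≤ 2 only):
  [0..0]={S,T0}  "a"  orig:{S}
  [1..1]={B,T1}  "b"  orig:{B}
  [2..2]={S,T0}  "a"  orig:{S}
  [0..1]={S,X3}  "ab"  orig:{S}
  [1..2]={B,C}  "ba"
  [0..2]={S}  "aba"

Original NTs in T[0,2] deriving "aba": ["S"]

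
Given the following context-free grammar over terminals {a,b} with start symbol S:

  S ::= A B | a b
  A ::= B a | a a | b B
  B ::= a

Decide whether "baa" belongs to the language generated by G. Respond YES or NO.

CNF form of G:
  S -> A B | T0 T1
  A -> B T0 | T0 T0 | T1 B
  B -> a
  T0 -> a
  T1 -> b

Fill CYK table bottom-up:
  cell(0,0) b: {T1}  orig:{}
  cell(1,1) a: {B,T0}  orig:{B}
  cell(2,2) a: {B,T0}  orig:{B}
  cell(0,1) ba: {A}
  cell(1,2) aa: {A}
  cell(0,2) baa: {S}

S ∈ T[0,2] ⇒ YES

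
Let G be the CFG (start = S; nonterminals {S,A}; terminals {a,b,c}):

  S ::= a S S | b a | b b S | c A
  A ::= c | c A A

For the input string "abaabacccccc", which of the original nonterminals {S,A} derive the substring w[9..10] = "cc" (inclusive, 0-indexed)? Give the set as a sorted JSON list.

Convert to CNF:
  S -> T0 A | T1 X4 | T2 T1 | T2 X5
  A -> T0 X3 | c
  T0 -> c
  T1 -> a
  T2 -> b
  X3 -> A A
  X4 -> S S
  X5 -> T2 S

CYK fill, restricted to cells inside w[9..10]:
  cell(9,9) c: {A,T0}  orig:{A}
  cell(10,10) c: {A,T0}  orig:{A}
  cell(9,10) cc: {S,X3}  orig:{S}

Original NTs in T[9,10] deriving "cc": ["S"]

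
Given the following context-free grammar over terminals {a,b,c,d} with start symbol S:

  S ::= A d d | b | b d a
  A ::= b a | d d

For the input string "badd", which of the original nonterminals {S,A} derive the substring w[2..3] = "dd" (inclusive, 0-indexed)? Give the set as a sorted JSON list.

CNF form of G:
  S -> A X3 | T0 X4 | b
  A -> T0 T1 | T2 T2
  T0 -> b
  T1 -> a
  T2 -> d
  X3 -> T2 T2
  X4 -> T2 T1

Fill CYK table bottom-up — only the sub-triangle for w[2..3]:
  T[2,2] 'd' = {T2}  orig:{}
  T[3,3] 'd' = {T2}  orig:{}
  T[2,3] 'dd' = {A,X3}  orig:{A}

Original NTs in T[2,3] deriving "dd": ["A"]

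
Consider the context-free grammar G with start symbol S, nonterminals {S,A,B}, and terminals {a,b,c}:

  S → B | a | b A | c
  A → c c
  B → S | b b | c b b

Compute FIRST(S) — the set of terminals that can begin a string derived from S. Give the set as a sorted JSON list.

FIRST sets, iterate to fixpoint:
round 1:
  A via A→c c: +{c}
  B via B→b b: +{b}
  B via B→c b b: +{c}
  S via S→B: +{b,c}
  S via S→a: +{a}
  FIRST(S)={a,b,c}  FIRST(A)={c}  FIRST(B)={b,c}
round 2:
  B via B→S: +{a}
  FIRST(S)={a,b,c}  FIRST(A)={c}  FIRST(B)={a,b,c}
round 3: (no change)
  FIRST(S)={a,b,c}  FIRST(A)={c}  FIRST(B)={a,b,c}

FIRST(S) = ["a", "b", "c"]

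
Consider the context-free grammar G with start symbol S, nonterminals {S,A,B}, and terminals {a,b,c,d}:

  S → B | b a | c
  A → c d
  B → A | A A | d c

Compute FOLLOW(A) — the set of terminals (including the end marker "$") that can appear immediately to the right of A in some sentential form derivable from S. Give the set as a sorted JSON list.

FIRST iteration:
pass 1:
  A via A→c d: +{c}
  B via B→A: +{c}
  B via B→d c: +{d}
  S via S→B: +{c,d}
  S via S→b a: +{b}
  S: {b,c,d}  A: {c}  B: {c,d}
pass 2: done
  S: {b,c,d}  A: {c}  B: {c,d}

FOLLOW sets:
initialize: $ ∈ FOLLOW(S)
iter 1:
  B→A A: FOLLOW(A) ⊇ FIRST(A) = {c}; new: +{c}
  S→B: FOLLOW(B) ⊇ FOLLOW(S) ⊇ {$}; new: +{$}
  FOLLOW[S]={$}  FOLLOW[A]={c}  FOLLOW[B]={$}
iter 2:
  B→A: FOLLOW(A) ⊇ FOLLOW(B) ⊇ {$}; new: +{$}
  FOLLOW[S]={$}  FOLLOW[A]={$,c}  FOLLOW[B]={$}
iter 3: done
  FOLLOW[S]={$}  FOLLOW[A]={$,c}  FOLLOW[B]={$}

FOLLOW(A) = ["$", "c"]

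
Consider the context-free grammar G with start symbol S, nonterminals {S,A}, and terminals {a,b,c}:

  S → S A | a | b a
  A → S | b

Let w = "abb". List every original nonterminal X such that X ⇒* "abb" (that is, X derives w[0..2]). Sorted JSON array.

Convert to CNF:
  S -> S A | T0 T1 | a
  A -> S A | T0 T1 | a | b
  T0 -> b
  T1 -> a

CYK table (by increasing span) (cells [i..j] with 0 ≤ i ≤ j ≤ 2 only):
  T[0,0] 'a' = {A,S,T1}  orig:{A,S}
  T[1,1] 'b' = {A,T0}  orig:{A}
  T[2,2] 'b' = {A,T0}  orig:{A}
  T[0,1] 'ab' = {A,S}
  T[1,2] 'bb' = ∅
  T[0,2] 'abb' = {A,S}

Original NTs in T[0,2] deriving "abb": ["A", "S"]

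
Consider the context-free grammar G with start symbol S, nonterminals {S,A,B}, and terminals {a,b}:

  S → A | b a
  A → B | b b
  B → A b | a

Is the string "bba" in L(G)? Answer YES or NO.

CNF form of G:
  S -> A T0 | T0 T0 | T0 T1 | a
  A -> A T0 | T0 T0 | a
  B -> A T0 | a
  T0 -> b
  T1 -> a

CYK fill:
  cell(0,0) b: {T0}  orig:{}
  cell(1,1) b: {T0}  orig:{}
  cell(2,2) a: {A,B,S,T1}  orig:{A,B,S}
  cell(0,1) bb: {A,S}
  cell(1,2) ba: {S}
  cell(0,2) bba: ∅

S ∉ T[0,2] ⇒ NO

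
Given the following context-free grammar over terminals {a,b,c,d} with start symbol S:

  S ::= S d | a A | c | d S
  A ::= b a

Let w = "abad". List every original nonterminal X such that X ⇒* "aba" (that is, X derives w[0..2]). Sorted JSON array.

Convert to CNF:
  S -> S T2 | T1 A | T2 S | c
  A -> T0 T1
  T0 -> b
  T1 -> a
  T2 -> d

CYK fill — only the sub-triangle for w[0..2]:
  cell(0,0) a: {T1}  orig:{}
  cell(1,1) b: {T0}  orig:{}
  cell(2,2) a: {T1}  orig:{}
  cell(0,1) ab: ∅
  cell(1,2) ba: {A}
  cell(0,2) aba: {S}

Original NTs in T[0,2] deriving "aba": ["S"]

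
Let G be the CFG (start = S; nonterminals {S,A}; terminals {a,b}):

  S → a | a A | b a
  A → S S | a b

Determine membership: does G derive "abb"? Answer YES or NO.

CNF form of G:
  S -> T0 A | T1 T0 | a
  A -> S S | T0 T1
  T0 -> a
  T1 -> b

CYK fill:
  cell(0,0) a: {S,T0}  orig:{S}
  cell(1,1) b: {T1}  orig:{}
  cell(2,2) b: {T1}  orig:{}
  cell(0,1) ab: {A}
  cell(1,2) bb: ∅
  cell(0,2) abb: ∅

S ∉ T[0,2] ⇒ NO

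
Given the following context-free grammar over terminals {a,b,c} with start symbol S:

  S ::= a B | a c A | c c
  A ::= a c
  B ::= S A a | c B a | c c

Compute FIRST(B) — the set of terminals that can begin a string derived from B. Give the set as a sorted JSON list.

FIRST iteration:
iter 1:
  A via A→a c: +{a}
  B via B→c B a: +{c}
  S via S→a B: +{a}
  S via S→c c: +{c}
  FIRST[S]={a,c}  FIRST[A]={a}  FIRST[B]={c}
iter 2:
  B via B→S A a: +{a}
  FIRST[S]={a,c}  FIRST[A]={a}  FIRST[B]={a,c}
iter 3: — fixpoint
  FIRST[S]={a,c}  FIRST[A]={a}  FIRST[B]={a,c}

FIRST(B) = ["a", "c"]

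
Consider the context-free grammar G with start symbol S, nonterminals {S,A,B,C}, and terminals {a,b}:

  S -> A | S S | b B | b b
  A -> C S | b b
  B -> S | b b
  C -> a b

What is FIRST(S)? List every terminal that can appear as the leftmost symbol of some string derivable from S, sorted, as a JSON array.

FIRST iteration:
[1]
  A via A→b b: +{b}
  B via B→b b: +{b}
  C via C→a b: +{a}
  S via S→A: +{b}
  FIRST(S)={b}  FIRST(A)={b}  FIRST(B)={b}  FIRST(C)={a}
[2]
  A via A→C S: +{a}
  S via S→A: +{a}
  FIRST(S)={a,b}  FIRST(A)={a,b}  FIRST(B)={b}  FIRST(C)={a}
[3]
  B via B→S: +{a}
  FIRST(S)={a,b}  FIRST(A)={a,b}  FIRST(B)={a,b}  FIRST(C)={a}
[4] done
  FIRST(S)={a,b}  FIRST(A)={a,b}  FIRST(B)={a,b}  FIRST(C)={a}

FIRST(S) = ["a", "b"]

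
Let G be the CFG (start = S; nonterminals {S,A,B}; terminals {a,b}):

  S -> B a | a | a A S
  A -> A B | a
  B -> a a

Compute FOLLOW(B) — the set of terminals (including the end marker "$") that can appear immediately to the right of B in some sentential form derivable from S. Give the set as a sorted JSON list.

Compute FIRST by fixpoint:
pass 1:
  A via A→a: +{a}
  B via B→a a: +{a}
  S via S→B a: +{a}
  FIRST[S]={a}  FIRST[A]={a}  FIRST[B]={a}
pass 2: (no change)
  FIRST[S]={a}  FIRST[A]={a}  FIRST[B]={a}

FOLLOW sets:
seed FOLLOW(S) with $
[1]
  A→A B: FOLLOW(A) ⊇ FIRST(B) = {a}; new: +{a}
  A→A B: FOLLOW(B) ⊇ FOLLOW(A) ⊇ {a}; new: +{a}
  FOLLOW[S]={$}  FOLLOW[A]={a}  FOLLOW[B]={a}
[2] done
  FOLLOW[S]={$}  FOLLOW[A]={a}  FOLLOW[B]={a}

FOLLOW(B) = ["a"]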